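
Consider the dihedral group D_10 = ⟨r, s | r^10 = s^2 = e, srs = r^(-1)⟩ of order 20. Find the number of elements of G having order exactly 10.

4

The elements of order 10 are: r, r^3, r^7, r^9.
That's 4.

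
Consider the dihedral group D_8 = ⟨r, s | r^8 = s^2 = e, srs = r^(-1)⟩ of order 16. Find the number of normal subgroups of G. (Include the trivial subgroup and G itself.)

7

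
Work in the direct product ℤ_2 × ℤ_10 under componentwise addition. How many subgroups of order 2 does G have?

3

|G| = 20 and 2 | 20, so subgroups of order 2 are possible by Lagrange.
The subgroups of order 2 are: {(0,0), (0,5)}; {(0,0), (1,0)}; {(0,0), (1,5)}.
So G has 3 subgroups of order 2.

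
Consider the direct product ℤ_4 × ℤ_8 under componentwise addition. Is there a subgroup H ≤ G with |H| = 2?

Yes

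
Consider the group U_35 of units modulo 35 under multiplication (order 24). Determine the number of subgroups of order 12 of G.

3

|G| = 24 and 12 | 24, so subgroups of order 12 are possible by Lagrange.
The subgroups of order 12 are: {1, 3, 4, 9, 11, 12, 13, 16, 17, 27, 29, 33}; {1, 2, 4, 8, 9, 11, 16, 18, 22, 23, 29, 32}; {1, 4, 6, 9, 11, 16, 19, 24, 26, 29, 31, 34}.
So G has 3 subgroups of order 12.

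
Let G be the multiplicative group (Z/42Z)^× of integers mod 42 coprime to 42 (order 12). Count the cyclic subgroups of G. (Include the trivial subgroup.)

8

A cyclic subgroup of order d is generated by each of its φ(d) elements of order d, so the cyclic subgroups of order d number (#elements of order d)/φ(d).
Cyclic subgroups by order — order 1: 1; order 2: 3; order 3: 1; order 6: 3.
Total: 8.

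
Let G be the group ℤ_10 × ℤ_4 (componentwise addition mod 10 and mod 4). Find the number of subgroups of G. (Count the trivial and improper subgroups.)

16

|G| = 40, so by Lagrange every subgroup order divides 40. Divisors: 1, 2, 4, 5, 8, 10, 20, 40.
Subgroups by order — order 1: 1; order 2: 3; order 4: 3; order 5: 1; order 8: 1; order 10: 3; order 20: 3; order 40: 1.
Total: 1 + 3 + 3 + 1 + 1 + 3 + 3 + 1 = 16.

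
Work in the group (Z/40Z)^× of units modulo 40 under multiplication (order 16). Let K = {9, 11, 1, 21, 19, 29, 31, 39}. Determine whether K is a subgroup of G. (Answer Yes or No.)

Yes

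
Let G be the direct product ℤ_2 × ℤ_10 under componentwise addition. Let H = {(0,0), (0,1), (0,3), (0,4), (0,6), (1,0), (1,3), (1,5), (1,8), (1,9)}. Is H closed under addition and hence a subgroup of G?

No

(0,1) ∈ H but its inverse (0,9) ∉ H, so H is not a subgroup.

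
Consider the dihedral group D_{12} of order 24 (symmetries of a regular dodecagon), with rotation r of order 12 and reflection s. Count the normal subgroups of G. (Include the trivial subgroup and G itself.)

9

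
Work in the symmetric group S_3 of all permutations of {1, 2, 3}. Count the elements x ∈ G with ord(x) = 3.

2

The elements of order 3 are: (1 2 3), (1 3 2).
That's 2.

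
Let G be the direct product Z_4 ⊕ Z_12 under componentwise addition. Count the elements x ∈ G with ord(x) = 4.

12

An element (a,b) has order lcm(ord(a), ord(b)); count pairs with lcm equal to 4.
Enumerating gives 12 such elements.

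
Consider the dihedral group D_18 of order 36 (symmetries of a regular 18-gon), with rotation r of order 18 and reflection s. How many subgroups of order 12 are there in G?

3

|G| = 36 and 12 | 36, so subgroups of order 12 are possible by Lagrange.
The subgroups of order 12 are: {e, r^3, r^6, r^9, r^12, r^15, rs, r^4s, r^7s, r^10s, r^13s, r^16s}; {e, r^3, r^6, r^9, r^12, r^15, r^2s, r^5s, r^8s, r^11s, r^14s, r^17s}; {e, r^3, r^6, r^9, r^12, r^15, s, r^3s, r^6s, r^9s, r^12s, r^15s}.
So G has 3 subgroups of order 12.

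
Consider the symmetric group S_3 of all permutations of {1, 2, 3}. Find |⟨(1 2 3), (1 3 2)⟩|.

3

|⟨(1 2 3)⟩| = 3 and |⟨(1 3 2)⟩| = 3, so |H| is a multiple of lcm(3, 3) = 3 and divides |G| = 6.
Closing under the operation: H = {e, (1 2 3), (1 3 2)}, so |H| = 3.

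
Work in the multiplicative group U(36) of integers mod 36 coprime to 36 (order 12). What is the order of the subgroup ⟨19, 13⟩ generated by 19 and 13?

6

|⟨19⟩| = 2 and |⟨13⟩| = 3, so |H| is a multiple of lcm(2, 3) = 6 and divides |G| = 12.
Closing under the operation: H = {1, 7, 13, 19, 25, 31}, so |H| = 6.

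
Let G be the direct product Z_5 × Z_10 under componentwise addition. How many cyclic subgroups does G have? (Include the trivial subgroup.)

A cyclic subgroup of order d is generated by each of its φ(d) elements of order d, so the cyclic subgroups of order d number (#elements of order d)/φ(d).
Cyclic subgroups by order — order 1: 1; order 2: 1; order 5: 6; order 10: 6.
Total: 14.

14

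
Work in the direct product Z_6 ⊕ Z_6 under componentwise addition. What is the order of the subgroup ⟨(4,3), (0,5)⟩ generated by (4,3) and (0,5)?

18

|⟨(4,3)⟩| = 6 and |⟨(0,5)⟩| = 6, so |H| is a multiple of lcm(6, 6) = 6 and divides |G| = 36.
Closing under the operation: H = {(0,0), (0,1), (0,2), (0,3), (0,4), (0,5), (2,0), (2,1), (2,2), (2,3), (2,4), (2,5), (4,0), (4,1), (4,2), (4,3), (4,4), (4,5)}, so |H| = 18.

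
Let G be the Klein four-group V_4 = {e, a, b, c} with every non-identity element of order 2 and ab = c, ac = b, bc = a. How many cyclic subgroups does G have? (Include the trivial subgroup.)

A cyclic subgroup of order d is generated by each of its φ(d) elements of order d, so the cyclic subgroups of order d number (#elements of order d)/φ(d).
Cyclic subgroups by order — order 1: 1; order 2: 3.
Total: 4.

4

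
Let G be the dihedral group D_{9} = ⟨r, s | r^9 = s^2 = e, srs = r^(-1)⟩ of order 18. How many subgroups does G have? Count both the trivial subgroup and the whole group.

|G| = 18, so by Lagrange every subgroup order divides 18. Divisors: 1, 2, 3, 6, 9, 18.
Subgroups by order — order 1: 1; order 2: 9; order 3: 1; order 6: 3; order 9: 1; order 18: 1.
Total: 1 + 9 + 1 + 3 + 1 + 1 = 16.

16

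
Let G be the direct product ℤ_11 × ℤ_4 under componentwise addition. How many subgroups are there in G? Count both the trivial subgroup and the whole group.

|G| = 44, so by Lagrange every subgroup order divides 44. Divisors: 1, 2, 4, 11, 22, 44.
Subgroups by order — order 1: 1; order 2: 1; order 4: 1; order 11: 1; order 22: 1; order 44: 1.
Total: 1 + 1 + 1 + 1 + 1 + 1 = 6.

6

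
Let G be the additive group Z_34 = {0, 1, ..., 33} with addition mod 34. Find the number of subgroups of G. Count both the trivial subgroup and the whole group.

4

A cyclic group of order 34 has exactly one subgroup for each divisor of 34.
Divisors of 34: 1, 2, 17, 34.
So Z_34 has 4 subgroups.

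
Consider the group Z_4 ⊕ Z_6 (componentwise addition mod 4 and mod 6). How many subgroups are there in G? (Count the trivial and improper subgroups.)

16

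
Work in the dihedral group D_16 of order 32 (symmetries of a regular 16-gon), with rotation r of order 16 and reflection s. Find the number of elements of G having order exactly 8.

The elements of order 8 are: r^2, r^6, r^10, r^14.
That's 4.

4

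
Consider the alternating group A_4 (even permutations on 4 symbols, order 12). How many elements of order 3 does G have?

The elements of order 3 are: (2 3 4), (2 4 3), (1 2 3), (1 2 4), (1 3 2), (1 3 4), (1 4 2), (1 4 3).
That's 8.

8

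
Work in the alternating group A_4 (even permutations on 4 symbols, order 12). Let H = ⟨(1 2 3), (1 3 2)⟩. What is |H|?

3

|⟨(1 2 3)⟩| = 3 and |⟨(1 3 2)⟩| = 3, so |H| is a multiple of lcm(3, 3) = 3 and divides |G| = 12.
Closing under the operation: H = {e, (1 2 3), (1 3 2)}, so |H| = 3.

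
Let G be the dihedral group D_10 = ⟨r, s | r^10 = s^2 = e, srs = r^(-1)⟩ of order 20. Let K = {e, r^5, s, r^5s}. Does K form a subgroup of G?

Yes

|K| = 4 divides |G| = 20, consistent with Lagrange.
K contains the identity, every element's inverse is in K, and K is closed under ·: it is a subgroup.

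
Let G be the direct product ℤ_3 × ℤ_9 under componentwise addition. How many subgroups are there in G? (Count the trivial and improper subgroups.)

|G| = 27, so by Lagrange every subgroup order divides 27. Divisors: 1, 3, 9, 27.
Subgroups by order — order 1: 1; order 3: 4; order 9: 4; order 27: 1.
Total: 1 + 4 + 4 + 1 = 10.

10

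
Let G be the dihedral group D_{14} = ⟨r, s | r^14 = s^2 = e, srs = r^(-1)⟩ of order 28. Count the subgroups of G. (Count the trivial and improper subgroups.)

28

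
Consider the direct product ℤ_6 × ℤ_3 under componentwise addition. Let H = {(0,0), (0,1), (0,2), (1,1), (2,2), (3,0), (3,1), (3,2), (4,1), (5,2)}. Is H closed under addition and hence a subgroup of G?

No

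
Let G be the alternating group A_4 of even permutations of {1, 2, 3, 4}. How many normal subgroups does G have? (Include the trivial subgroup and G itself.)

G has 10 subgroups. Checking conjugation-invariance by order — order 1: 1/1 normal; order 2: 0/3 normal; order 3: 0/4 normal; order 4: 1/1 normal; order 12: 1/1 normal.
Total normal subgroups: 3.

3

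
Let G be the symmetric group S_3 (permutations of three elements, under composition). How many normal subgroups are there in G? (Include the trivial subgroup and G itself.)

3

G has 6 subgroups. Checking conjugation-invariance by order — order 1: 1/1 normal; order 2: 0/3 normal; order 3: 1/1 normal; order 6: 1/1 normal.
Total normal subgroups: 3.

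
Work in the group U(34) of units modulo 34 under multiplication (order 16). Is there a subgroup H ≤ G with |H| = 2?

Yes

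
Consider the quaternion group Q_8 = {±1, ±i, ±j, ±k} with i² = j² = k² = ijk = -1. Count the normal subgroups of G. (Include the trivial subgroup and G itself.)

G has 6 subgroups. Checking conjugation-invariance by order — order 1: 1/1 normal; order 2: 1/1 normal; order 4: 3/3 normal; order 8: 1/1 normal.
Total normal subgroups: 6.

6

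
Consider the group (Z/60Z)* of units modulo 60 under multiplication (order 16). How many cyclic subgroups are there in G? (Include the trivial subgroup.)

A cyclic subgroup of order d is generated by each of its φ(d) elements of order d, so the cyclic subgroups of order d number (#elements of order d)/φ(d).
Cyclic subgroups by order — order 1: 1; order 2: 7; order 4: 4.
Total: 12.

12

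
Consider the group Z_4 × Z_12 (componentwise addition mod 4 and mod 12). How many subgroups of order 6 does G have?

3

|G| = 48 and 6 | 48, so subgroups of order 6 are possible by Lagrange.
The subgroups of order 6 are: {(0,0), (0,2), (0,4), (0,6), (0,8), (0,10)}; {(0,0), (0,4), (0,8), (2,0), (2,4), (2,8)}; {(0,0), (0,4), (0,8), (2,2), (2,6), (2,10)}.
So G has 3 subgroups of order 6.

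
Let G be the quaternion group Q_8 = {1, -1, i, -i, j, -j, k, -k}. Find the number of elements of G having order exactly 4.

The elements of order 4 are: i, -i, j, -j, k, -k.
That's 6.

6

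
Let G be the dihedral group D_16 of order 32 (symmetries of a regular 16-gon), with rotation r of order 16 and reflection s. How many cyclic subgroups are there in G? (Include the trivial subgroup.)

21

A cyclic subgroup of order d is generated by each of its φ(d) elements of order d, so the cyclic subgroups of order d number (#elements of order d)/φ(d).
Cyclic subgroups by order — order 1: 1; order 2: 17; order 4: 1; order 8: 1; order 16: 1.
Total: 21.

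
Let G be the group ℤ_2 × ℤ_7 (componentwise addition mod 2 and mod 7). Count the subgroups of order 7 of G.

|G| = 14 and 7 | 14, so subgroups of order 7 are possible by Lagrange.
The subgroups of order 7 are: {(0,0), (0,1), (0,2), (0,3), (0,4), (0,5), (0,6)}.
So G has 1 subgroup of order 7.

1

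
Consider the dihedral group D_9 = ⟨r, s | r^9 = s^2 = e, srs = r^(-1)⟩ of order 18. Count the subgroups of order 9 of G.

|G| = 18 and 9 | 18, so subgroups of order 9 are possible by Lagrange.
The subgroups of order 9 are: {e, r, r^2, r^3, r^4, r^5, r^6, r^7, r^8}.
So G has 1 subgroup of order 9.

1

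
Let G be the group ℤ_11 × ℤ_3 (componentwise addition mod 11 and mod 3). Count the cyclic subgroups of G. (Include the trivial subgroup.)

A cyclic subgroup of order d is generated by each of its φ(d) elements of order d, so the cyclic subgroups of order d number (#elements of order d)/φ(d).
Cyclic subgroups by order — order 1: 1; order 3: 1; order 11: 1; order 33: 1.
Total: 4.

4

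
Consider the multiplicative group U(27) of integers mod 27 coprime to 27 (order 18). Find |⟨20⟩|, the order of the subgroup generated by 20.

18

Compute successive powers of 20 mod 27: 20, 22, 8, 25, 14, 10, 11, 4, …; 20^18 ≡ 1 (mod 27).
So |⟨20⟩| = 18.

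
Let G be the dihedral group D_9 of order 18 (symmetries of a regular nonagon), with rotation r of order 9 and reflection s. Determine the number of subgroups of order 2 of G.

9

|G| = 18 and 2 | 18, so subgroups of order 2 are possible by Lagrange.
The subgroups of order 2 are: {e, r^2s}; {e, r^3s}; {e, r^4s}; {e, r^5s}; … (9 in all).
So G has 9 subgroups of order 2.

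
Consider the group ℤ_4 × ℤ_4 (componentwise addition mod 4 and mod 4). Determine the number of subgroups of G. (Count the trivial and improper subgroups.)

15

|G| = 16, so by Lagrange every subgroup order divides 16. Divisors: 1, 2, 4, 8, 16.
Subgroups by order — order 1: 1; order 2: 3; order 4: 7; order 8: 3; order 16: 1.
Total: 1 + 3 + 7 + 3 + 1 = 15.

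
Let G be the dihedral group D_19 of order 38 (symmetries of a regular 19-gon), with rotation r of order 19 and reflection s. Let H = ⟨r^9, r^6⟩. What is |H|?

|⟨r^9⟩| = 19 and |⟨r^6⟩| = 19, so |H| is a multiple of lcm(19, 19) = 19 and divides |G| = 38.
Closing under the operation: H = {e, r, r^2, r^3, r^4, r^5, r^6, r^7, r^8, r^9, r^10, r^11, r^12, r^13, r^14, r^15, r^16, r^17, r^18}, so |H| = 19.

19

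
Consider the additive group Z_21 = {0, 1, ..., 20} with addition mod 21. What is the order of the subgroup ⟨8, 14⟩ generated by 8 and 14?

|⟨8⟩| = 21 and |⟨14⟩| = 3, so |H| is a multiple of lcm(21, 3) = 21 and divides |G| = 21.
Closing {8, 14} under the group operation gives all of G, so |H| = 21.

21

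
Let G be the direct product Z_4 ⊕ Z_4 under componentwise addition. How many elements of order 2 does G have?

An element (a,b) has order lcm(ord(a), ord(b)); count pairs with lcm equal to 2.
Enumerating gives 3 such elements.

3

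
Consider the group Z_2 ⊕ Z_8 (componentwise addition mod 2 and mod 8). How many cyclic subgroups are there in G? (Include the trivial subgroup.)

Group the elements of G by the cyclic subgroup they generate; each cyclic subgroup of order d accounts for φ(d) elements.
Cyclic subgroups by order — order 1: 1; order 2: 3; order 4: 2; order 8: 2.
Total: 8.

8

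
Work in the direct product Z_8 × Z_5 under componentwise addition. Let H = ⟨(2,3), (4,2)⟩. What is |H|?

|⟨(2,3)⟩| = 20 and |⟨(4,2)⟩| = 10, so |H| is a multiple of lcm(20, 10) = 20 and divides |G| = 40.
Closing under the operation: H = {(0,0), (0,1), (0,2), (0,3), (0,4), (2,0), (2,1), (2,2), (2,3), (2,4), (4,0), (4,1), (4,2), (4,3), (4,4), (6,0), (6,1), (6,2), (6,3), (6,4)}, so |H| = 20.

20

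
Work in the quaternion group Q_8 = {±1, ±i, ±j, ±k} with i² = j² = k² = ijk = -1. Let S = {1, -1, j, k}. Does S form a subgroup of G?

k ∈ S but its inverse -k ∉ S, so S is not a subgroup.

No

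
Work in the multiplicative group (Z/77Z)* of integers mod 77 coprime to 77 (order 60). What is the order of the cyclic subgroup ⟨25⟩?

Compute successive powers of 25 mod 77: 25, 9, 71, 4, 23, 36, 53, 16, …; 25^15 ≡ 1 (mod 77).
So |⟨25⟩| = 15.

15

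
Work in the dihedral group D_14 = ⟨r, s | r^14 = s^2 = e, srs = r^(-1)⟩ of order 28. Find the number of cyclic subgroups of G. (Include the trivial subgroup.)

18

Each element a generates a cyclic subgroup ⟨a⟩; distinct elements may generate the same one (a cyclic group of order d has φ(d) generators).
Cyclic subgroups by order — order 1: 1; order 2: 15; order 7: 1; order 14: 1.
Total: 18.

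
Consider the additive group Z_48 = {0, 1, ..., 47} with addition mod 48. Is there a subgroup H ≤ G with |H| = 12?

Yes

12 | 48. A subgroup of order 12 is {0, 4, 8, 12, 16, 20, 24, 28, 32, 36, 40, 44}.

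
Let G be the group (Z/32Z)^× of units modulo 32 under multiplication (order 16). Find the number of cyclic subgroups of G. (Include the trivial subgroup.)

A cyclic subgroup of order d is generated by each of its φ(d) elements of order d, so the cyclic subgroups of order d number (#elements of order d)/φ(d).
Cyclic subgroups by order — order 1: 1; order 2: 3; order 4: 2; order 8: 2.
Total: 8.

8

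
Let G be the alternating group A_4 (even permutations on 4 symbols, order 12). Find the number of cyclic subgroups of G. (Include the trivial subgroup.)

8

A cyclic subgroup of order d is generated by each of its φ(d) elements of order d, so the cyclic subgroups of order d number (#elements of order d)/φ(d).
Cyclic subgroups by order — order 1: 1; order 2: 3; order 3: 4.
Total: 8.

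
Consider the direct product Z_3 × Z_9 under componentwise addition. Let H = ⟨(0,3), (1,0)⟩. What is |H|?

|⟨(0,3)⟩| = 3 and |⟨(1,0)⟩| = 3, so |H| is a multiple of lcm(3, 3) = 3 and divides |G| = 27.
Closing under the operation: H = {(0,0), (0,3), (0,6), (1,0), (1,3), (1,6), (2,0), (2,3), (2,6)}, so |H| = 9.

9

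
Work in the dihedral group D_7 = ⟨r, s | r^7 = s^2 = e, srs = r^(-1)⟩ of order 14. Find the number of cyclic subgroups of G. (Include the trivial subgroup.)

9

Each element a generates a cyclic subgroup ⟨a⟩; distinct elements may generate the same one (a cyclic group of order d has φ(d) generators).
Cyclic subgroups by order — order 1: 1; order 2: 7; order 7: 1.
Total: 9.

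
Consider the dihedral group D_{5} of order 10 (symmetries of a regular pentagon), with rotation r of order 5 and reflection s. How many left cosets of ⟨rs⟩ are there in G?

|⟨rs⟩| = 2 and |G| = 10.
By Lagrange, [G : H] = |G|/|H| = 10/2 = 5.

5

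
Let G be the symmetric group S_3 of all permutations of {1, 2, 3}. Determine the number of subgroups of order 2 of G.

3

|G| = 6 and 2 | 6, so subgroups of order 2 are possible by Lagrange.
The subgroups of order 2 are: {e, (1 2)}; {e, (1 3)}; {e, (2 3)}.
So G has 3 subgroups of order 2.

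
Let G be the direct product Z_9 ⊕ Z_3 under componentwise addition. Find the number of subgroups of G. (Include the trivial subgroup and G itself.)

10

|G| = 27, so by Lagrange every subgroup order divides 27. Divisors: 1, 3, 9, 27.
Subgroups by order — order 1: 1; order 3: 4; order 9: 4; order 27: 1.
Total: 1 + 4 + 4 + 1 = 10.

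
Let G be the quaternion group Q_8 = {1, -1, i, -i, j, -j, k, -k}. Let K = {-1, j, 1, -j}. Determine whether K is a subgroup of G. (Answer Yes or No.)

|K| = 4 divides |G| = 8, consistent with Lagrange.
K contains the identity, every element's inverse is in K, and K is closed under ·: it is a subgroup.
In fact K = ⟨j⟩.

Yes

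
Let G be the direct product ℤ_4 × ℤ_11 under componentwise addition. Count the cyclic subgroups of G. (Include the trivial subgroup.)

6

A cyclic subgroup of order d is generated by each of its φ(d) elements of order d, so the cyclic subgroups of order d number (#elements of order d)/φ(d).
Cyclic subgroups by order — order 1: 1; order 2: 1; order 4: 1; order 11: 1; order 22: 1; order 44: 1.
Total: 6.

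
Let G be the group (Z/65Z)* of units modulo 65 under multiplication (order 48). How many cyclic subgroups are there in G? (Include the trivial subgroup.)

20

A cyclic subgroup of order d is generated by each of its φ(d) elements of order d, so the cyclic subgroups of order d number (#elements of order d)/φ(d).
Cyclic subgroups by order — order 1: 1; order 2: 3; order 3: 1; order 4: 6; order 6: 3; order 12: 6.
Total: 20.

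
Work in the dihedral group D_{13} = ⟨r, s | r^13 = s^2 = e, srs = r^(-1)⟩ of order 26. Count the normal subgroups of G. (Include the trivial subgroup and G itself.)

3

G has 16 subgroups. Checking conjugation-invariance by order — order 1: 1/1 normal; order 2: 0/13 normal; order 13: 1/1 normal; order 26: 1/1 normal.
Total normal subgroups: 3.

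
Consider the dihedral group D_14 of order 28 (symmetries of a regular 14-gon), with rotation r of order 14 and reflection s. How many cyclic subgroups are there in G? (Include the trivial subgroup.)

18

A cyclic subgroup of order d is generated by each of its φ(d) elements of order d, so the cyclic subgroups of order d number (#elements of order d)/φ(d).
Cyclic subgroups by order — order 1: 1; order 2: 15; order 7: 1; order 14: 1.
Total: 18.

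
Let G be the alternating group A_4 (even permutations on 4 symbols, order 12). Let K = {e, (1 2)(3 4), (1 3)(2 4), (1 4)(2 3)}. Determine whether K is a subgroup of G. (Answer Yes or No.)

Yes

|K| = 4 divides |G| = 12, consistent with Lagrange.
K contains the identity, every element's inverse is in K, and K is closed under ∘: it is a subgroup.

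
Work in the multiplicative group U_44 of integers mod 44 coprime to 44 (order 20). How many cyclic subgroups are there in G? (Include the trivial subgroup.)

Group the elements of G by the cyclic subgroup they generate; each cyclic subgroup of order d accounts for φ(d) elements.
Cyclic subgroups by order — order 1: 1; order 2: 3; order 5: 1; order 10: 3.
Total: 8.

8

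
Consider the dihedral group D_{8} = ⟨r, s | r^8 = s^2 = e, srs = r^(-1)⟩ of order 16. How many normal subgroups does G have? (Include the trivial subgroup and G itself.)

7

G has 19 subgroups. Checking conjugation-invariance by order — order 1: 1/1 normal; order 2: 1/9 normal; order 4: 1/5 normal; order 8: 3/3 normal; order 16: 1/1 normal.
Total normal subgroups: 7.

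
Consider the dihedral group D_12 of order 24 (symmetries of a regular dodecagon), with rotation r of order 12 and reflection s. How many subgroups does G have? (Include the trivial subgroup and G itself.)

34

|G| = 24, so by Lagrange every subgroup order divides 24. Divisors: 1, 2, 3, 4, 6, 8, 12, 24.
Subgroups by order — order 1: 1; order 2: 13; order 3: 1; order 4: 7; order 6: 5; order 8: 3; order 12: 3; order 24: 1.
Total: 1 + 13 + 1 + 7 + 5 + 3 + 3 + 1 = 34.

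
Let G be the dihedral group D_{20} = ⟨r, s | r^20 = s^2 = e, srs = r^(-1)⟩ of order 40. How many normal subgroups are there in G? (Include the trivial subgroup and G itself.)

G has 48 subgroups. Checking conjugation-invariance by order — order 1: 1/1 normal; order 2: 1/21 normal; order 4: 1/11 normal; order 5: 1/1 normal; order 8: 0/5 normal; order 10: 1/5 normal; order 20: 3/3 normal; order 40: 1/1 normal.
Total normal subgroups: 9.

9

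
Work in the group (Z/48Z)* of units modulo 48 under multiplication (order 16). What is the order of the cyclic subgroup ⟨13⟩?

4

Compute successive powers of 13 mod 48: 13, 25, 37, 1; 13^4 ≡ 1 (mod 48).
So |⟨13⟩| = 4.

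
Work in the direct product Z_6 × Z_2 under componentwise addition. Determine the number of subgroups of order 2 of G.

3

|G| = 12 and 2 | 12, so subgroups of order 2 are possible by Lagrange.
The subgroups of order 2 are: {(0,0), (0,1)}; {(0,0), (3,0)}; {(0,0), (3,1)}.
So G has 3 subgroups of order 2.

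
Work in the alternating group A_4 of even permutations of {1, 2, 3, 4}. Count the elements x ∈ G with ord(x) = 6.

0

No element of G has order 6 (even though 6 | 12).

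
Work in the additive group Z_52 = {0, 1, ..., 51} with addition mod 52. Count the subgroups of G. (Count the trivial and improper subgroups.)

Subgroups of the cyclic group Z_52 correspond bijectively to divisors of 52.
Divisors of 52: 1, 2, 4, 13, 26, 52.
So Z_52 has 6 subgroups.

6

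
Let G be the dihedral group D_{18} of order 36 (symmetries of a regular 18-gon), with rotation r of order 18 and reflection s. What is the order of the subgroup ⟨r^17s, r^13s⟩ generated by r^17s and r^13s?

18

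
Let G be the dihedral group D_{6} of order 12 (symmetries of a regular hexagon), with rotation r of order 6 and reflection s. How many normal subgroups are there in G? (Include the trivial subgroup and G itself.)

7

G has 16 subgroups. Checking conjugation-invariance by order — order 1: 1/1 normal; order 2: 1/7 normal; order 3: 1/1 normal; order 4: 0/3 normal; order 6: 3/3 normal; order 12: 1/1 normal.
Total normal subgroups: 7.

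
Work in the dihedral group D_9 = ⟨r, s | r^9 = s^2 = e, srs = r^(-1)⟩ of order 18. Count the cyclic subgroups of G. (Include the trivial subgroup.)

A cyclic subgroup of order d is generated by each of its φ(d) elements of order d, so the cyclic subgroups of order d number (#elements of order d)/φ(d).
Cyclic subgroups by order — order 1: 1; order 2: 9; order 3: 1; order 9: 1.
Total: 12.

12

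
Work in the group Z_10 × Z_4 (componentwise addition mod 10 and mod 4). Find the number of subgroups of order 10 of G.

3

|G| = 40 and 10 | 40, so subgroups of order 10 are possible by Lagrange.
The subgroups of order 10 are: {(0,0), (0,2), (2,0), (2,2), (4,0), (4,2), (6,0), (6,2), (8,0), (8,2)}; {(0,0), (1,0), (2,0), (3,0), (4,0), (5,0), (6,0), (7,0), (8,0), (9,0)}; {(0,0), (1,2), (2,0), (3,2), (4,0), (5,2), (6,0), (7,2), (8,0), (9,2)}.
So G has 3 subgroups of order 10.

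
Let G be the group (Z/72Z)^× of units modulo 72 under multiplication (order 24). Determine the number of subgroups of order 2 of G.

|G| = 24 and 2 | 24, so subgroups of order 2 are possible by Lagrange.
The subgroups of order 2 are: {1, 17}; {1, 19}; {1, 35}; {1, 37}; … (7 in all).
So G has 7 subgroups of order 2.

7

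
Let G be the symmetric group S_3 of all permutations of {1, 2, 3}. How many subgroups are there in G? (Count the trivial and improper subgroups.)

|G| = 6, so by Lagrange every subgroup order divides 6. Divisors: 1, 2, 3, 6.
Subgroups by order — order 1: 1; order 2: 3; order 3: 1; order 6: 1.
Total: 1 + 3 + 1 + 1 = 6.

6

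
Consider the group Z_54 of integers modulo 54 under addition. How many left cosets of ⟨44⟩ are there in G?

2

|⟨44⟩| = 27 and |G| = 54.
By Lagrange, [G : H] = |G|/|H| = 54/27 = 2.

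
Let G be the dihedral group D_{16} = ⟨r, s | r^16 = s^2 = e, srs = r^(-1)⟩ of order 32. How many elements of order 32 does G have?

No element of G has order 32 (even though 32 | 32).

0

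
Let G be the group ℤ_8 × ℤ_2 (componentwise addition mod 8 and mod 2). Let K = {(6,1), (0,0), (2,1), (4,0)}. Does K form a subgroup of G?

Yes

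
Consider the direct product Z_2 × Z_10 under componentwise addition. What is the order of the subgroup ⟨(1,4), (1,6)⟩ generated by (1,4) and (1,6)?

|⟨(1,4)⟩| = 10 and |⟨(1,6)⟩| = 10, so |H| is a multiple of lcm(10, 10) = 10 and divides |G| = 20.
Closing under the operation: H = {(0,0), (0,2), (0,4), (0,6), (0,8), (1,0), (1,2), (1,4), (1,6), (1,8)}, so |H| = 10.

10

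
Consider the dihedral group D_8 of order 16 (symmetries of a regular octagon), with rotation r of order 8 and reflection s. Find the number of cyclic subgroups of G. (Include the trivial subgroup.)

A cyclic subgroup of order d is generated by each of its φ(d) elements of order d, so the cyclic subgroups of order d number (#elements of order d)/φ(d).
Cyclic subgroups by order — order 1: 1; order 2: 9; order 4: 1; order 8: 1.
Total: 12.

12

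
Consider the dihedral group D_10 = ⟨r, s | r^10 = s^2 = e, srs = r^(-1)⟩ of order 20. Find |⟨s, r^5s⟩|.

4

|⟨s⟩| = 2 and |⟨r^5s⟩| = 2, so |H| is a multiple of lcm(2, 2) = 2 and divides |G| = 20.
Closing under the operation: H = {e, r^5, s, r^5s}, so |H| = 4.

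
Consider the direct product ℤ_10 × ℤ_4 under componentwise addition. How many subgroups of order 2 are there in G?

3

|G| = 40 and 2 | 40, so subgroups of order 2 are possible by Lagrange.
The subgroups of order 2 are: {(0,0), (0,2)}; {(0,0), (5,0)}; {(0,0), (5,2)}.
So G has 3 subgroups of order 2.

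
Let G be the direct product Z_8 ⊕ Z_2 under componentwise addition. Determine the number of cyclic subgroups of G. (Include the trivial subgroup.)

Each element a generates a cyclic subgroup ⟨a⟩; distinct elements may generate the same one (a cyclic group of order d has φ(d) generators).
Cyclic subgroups by order — order 1: 1; order 2: 3; order 4: 2; order 8: 2.
Total: 8.

8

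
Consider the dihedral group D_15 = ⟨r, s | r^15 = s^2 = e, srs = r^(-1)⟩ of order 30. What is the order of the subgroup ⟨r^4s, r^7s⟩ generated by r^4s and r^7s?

|⟨r^4s⟩| = 2 and |⟨r^7s⟩| = 2, so |H| is a multiple of lcm(2, 2) = 2 and divides |G| = 30.
Closing under the operation: H = {e, r^3, r^6, r^9, r^12, rs, r^4s, r^7s, r^10s, r^13s}, so |H| = 10.

10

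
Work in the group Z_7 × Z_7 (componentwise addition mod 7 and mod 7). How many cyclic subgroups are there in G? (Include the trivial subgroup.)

9

A cyclic subgroup of order d is generated by each of its φ(d) elements of order d, so the cyclic subgroups of order d number (#elements of order d)/φ(d).
Cyclic subgroups by order — order 1: 1; order 7: 8.
Total: 9.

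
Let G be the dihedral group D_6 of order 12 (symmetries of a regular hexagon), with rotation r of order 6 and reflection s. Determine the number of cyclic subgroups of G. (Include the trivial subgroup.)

10

Group the elements of G by the cyclic subgroup they generate; each cyclic subgroup of order d accounts for φ(d) elements.
Cyclic subgroups by order — order 1: 1; order 2: 7; order 3: 1; order 6: 1.
Total: 10.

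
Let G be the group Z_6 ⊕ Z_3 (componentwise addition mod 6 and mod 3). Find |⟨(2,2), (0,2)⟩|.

9

|⟨(2,2)⟩| = 3 and |⟨(0,2)⟩| = 3, so |H| is a multiple of lcm(3, 3) = 3 and divides |G| = 18.
Closing under the operation: H = {(0,0), (0,1), (0,2), (2,0), (2,1), (2,2), (4,0), (4,1), (4,2)}, so |H| = 9.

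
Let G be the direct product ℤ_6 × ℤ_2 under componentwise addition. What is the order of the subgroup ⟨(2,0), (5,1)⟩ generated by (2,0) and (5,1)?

|⟨(2,0)⟩| = 3 and |⟨(5,1)⟩| = 6, so |H| is a multiple of lcm(3, 6) = 6 and divides |G| = 12.
Closing under the operation: H = {(0,0), (1,1), (2,0), (3,1), (4,0), (5,1)}, so |H| = 6.

6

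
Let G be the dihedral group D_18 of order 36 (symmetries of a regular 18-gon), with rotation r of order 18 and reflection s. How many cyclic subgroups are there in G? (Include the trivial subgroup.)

24

A cyclic subgroup of order d is generated by each of its φ(d) elements of order d, so the cyclic subgroups of order d number (#elements of order d)/φ(d).
Cyclic subgroups by order — order 1: 1; order 2: 19; order 3: 1; order 6: 1; order 9: 1; order 18: 1.
Total: 24.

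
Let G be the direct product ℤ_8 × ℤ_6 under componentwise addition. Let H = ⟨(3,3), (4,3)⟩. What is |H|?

16

|⟨(3,3)⟩| = 8 and |⟨(4,3)⟩| = 2, so |H| is a multiple of lcm(8, 2) = 8 and divides |G| = 48.
Closing under the operation: H = {(0,0), (0,3), (1,0), (1,3), (2,0), (2,3), (3,0), (3,3), (4,0), (4,3), (5,0), (5,3), (6,0), (6,3), (7,0), (7,3)}, so |H| = 16.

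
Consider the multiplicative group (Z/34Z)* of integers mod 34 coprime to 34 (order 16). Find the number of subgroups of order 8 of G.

|G| = 16 and 8 | 16, so subgroups of order 8 are possible by Lagrange.
The subgroups of order 8 are: {1, 9, 13, 15, 19, 21, 25, 33}.
So G has 1 subgroup of order 8.

1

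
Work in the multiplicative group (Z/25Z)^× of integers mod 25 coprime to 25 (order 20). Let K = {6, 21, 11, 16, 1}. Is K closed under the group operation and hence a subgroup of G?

|K| = 5 divides |G| = 20, consistent with Lagrange.
K contains the identity, every element's inverse is in K, and K is closed under ·: it is a subgroup.
In fact K = ⟨16⟩.

Yes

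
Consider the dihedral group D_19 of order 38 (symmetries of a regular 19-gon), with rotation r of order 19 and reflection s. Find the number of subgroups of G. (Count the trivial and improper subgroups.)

|G| = 38, so by Lagrange every subgroup order divides 38. Divisors: 1, 2, 19, 38.
Subgroups by order — order 1: 1; order 2: 19; order 19: 1; order 38: 1.
Total: 1 + 19 + 1 + 1 = 22.

22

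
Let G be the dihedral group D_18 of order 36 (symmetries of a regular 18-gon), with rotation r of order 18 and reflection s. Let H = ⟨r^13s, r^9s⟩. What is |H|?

18

|⟨r^13s⟩| = 2 and |⟨r^9s⟩| = 2, so |H| is a multiple of lcm(2, 2) = 2 and divides |G| = 36.
Closing under the operation: H = {e, r^2, r^4, r^6, r^8, r^10, r^12, r^14, r^16, rs, r^3s, r^5s, r^7s, r^9s, r^11s, r^13s, r^15s, r^17s}, so |H| = 18.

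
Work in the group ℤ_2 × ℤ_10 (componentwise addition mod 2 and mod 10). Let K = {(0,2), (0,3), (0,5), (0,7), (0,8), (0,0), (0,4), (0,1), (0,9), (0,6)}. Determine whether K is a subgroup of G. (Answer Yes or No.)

Yes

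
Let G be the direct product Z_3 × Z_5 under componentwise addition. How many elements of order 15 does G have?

An element (a,b) has order lcm(ord(a), ord(b)); count pairs with lcm equal to 15.
Enumerating gives 8 such elements.

8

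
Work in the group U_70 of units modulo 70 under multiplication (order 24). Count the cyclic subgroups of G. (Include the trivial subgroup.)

A cyclic subgroup of order d is generated by each of its φ(d) elements of order d, so the cyclic subgroups of order d number (#elements of order d)/φ(d).
Cyclic subgroups by order — order 1: 1; order 2: 3; order 3: 1; order 4: 2; order 6: 3; order 12: 2.
Total: 12.

12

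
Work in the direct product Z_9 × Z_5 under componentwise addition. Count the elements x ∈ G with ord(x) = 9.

An element (a,b) has order lcm(ord(a), ord(b)); count pairs with lcm equal to 9.
Enumerating gives 6 such elements.

6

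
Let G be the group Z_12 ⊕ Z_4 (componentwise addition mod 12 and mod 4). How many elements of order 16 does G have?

0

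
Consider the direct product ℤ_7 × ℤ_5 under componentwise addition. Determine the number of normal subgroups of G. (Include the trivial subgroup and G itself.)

G is abelian, so every subgroup is normal.
G has 4 subgroups in total, hence 4 normal subgroups.

4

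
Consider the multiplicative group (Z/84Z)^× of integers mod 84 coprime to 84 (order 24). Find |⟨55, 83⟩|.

|⟨55⟩| = 2 and |⟨83⟩| = 2, so |H| is a multiple of lcm(2, 2) = 2 and divides |G| = 24.
Closing under the operation: H = {1, 29, 55, 83}, so |H| = 4.

4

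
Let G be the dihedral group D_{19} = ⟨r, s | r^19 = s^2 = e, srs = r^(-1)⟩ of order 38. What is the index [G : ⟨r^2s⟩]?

19

|⟨r^2s⟩| = 2 and |G| = 38.
By Lagrange, [G : H] = |G|/|H| = 38/2 = 19.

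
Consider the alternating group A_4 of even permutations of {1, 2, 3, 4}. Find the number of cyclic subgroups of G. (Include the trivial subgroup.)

8

Group the elements of G by the cyclic subgroup they generate; each cyclic subgroup of order d accounts for φ(d) elements.
Cyclic subgroups by order — order 1: 1; order 2: 3; order 3: 4.
Total: 8.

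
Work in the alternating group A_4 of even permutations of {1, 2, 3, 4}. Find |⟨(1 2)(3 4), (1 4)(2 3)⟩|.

|⟨(1 2)(3 4)⟩| = 2 and |⟨(1 4)(2 3)⟩| = 2, so |H| is a multiple of lcm(2, 2) = 2 and divides |G| = 12.
Closing under the operation: H = {e, (1 2)(3 4), (1 3)(2 4), (1 4)(2 3)}, so |H| = 4.

4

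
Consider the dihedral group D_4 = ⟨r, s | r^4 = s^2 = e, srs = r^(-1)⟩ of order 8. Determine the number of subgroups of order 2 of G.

5

|G| = 8 and 2 | 8, so subgroups of order 2 are possible by Lagrange.
The subgroups of order 2 are: {e, r^2}; {e, r^2s}; {e, r^3s}; {e, rs}; … (5 in all).
So G has 5 subgroups of order 2.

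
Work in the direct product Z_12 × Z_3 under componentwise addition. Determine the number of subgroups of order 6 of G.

|G| = 36 and 6 | 36, so subgroups of order 6 are possible by Lagrange.
The subgroups of order 6 are: {(0,0), (0,1), (0,2), (6,0), (6,1), (6,2)}; {(0,0), (2,0), (4,0), (6,0), (8,0), (10,0)}; {(0,0), (2,2), (4,1), (6,0), (8,2), (10,1)}; {(0,0), (2,1), (4,2), (6,0), (8,1), (10,2)}.
So G has 4 subgroups of order 6.

4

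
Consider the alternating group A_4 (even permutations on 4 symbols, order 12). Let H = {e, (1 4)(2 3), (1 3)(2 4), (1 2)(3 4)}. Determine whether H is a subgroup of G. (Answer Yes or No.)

|H| = 4 divides |G| = 12, consistent with Lagrange.
H contains the identity, every element's inverse is in H, and H is closed under ∘: it is a subgroup.

Yes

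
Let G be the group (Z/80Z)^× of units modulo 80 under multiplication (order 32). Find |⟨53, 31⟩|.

|⟨53⟩| = 4 and |⟨31⟩| = 2, so |H| is a multiple of lcm(4, 2) = 4 and divides |G| = 32.
Closing under the operation: H = {1, 9, 31, 39, 43, 53, 67, 77}, so |H| = 8.

8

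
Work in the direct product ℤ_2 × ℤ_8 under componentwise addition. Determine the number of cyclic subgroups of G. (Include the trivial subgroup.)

Each element a generates a cyclic subgroup ⟨a⟩; distinct elements may generate the same one (a cyclic group of order d has φ(d) generators).
Cyclic subgroups by order — order 1: 1; order 2: 3; order 4: 2; order 8: 2.
Total: 8.

8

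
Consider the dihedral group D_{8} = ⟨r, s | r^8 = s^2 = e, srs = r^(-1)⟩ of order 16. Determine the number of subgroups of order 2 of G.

9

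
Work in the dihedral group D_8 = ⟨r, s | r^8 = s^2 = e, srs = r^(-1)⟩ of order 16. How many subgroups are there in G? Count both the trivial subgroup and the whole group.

19

|G| = 16, so by Lagrange every subgroup order divides 16. Divisors: 1, 2, 4, 8, 16.
Subgroups by order — order 1: 1; order 2: 9; order 4: 5; order 8: 3; order 16: 1.
Total: 1 + 9 + 5 + 3 + 1 = 19.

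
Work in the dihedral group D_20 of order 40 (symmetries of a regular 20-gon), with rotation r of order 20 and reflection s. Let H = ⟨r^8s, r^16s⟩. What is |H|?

10

|⟨r^8s⟩| = 2 and |⟨r^16s⟩| = 2, so |H| is a multiple of lcm(2, 2) = 2 and divides |G| = 40.
Closing under the operation: H = {e, r^4, r^8, r^12, r^16, s, r^4s, r^8s, r^12s, r^16s}, so |H| = 10.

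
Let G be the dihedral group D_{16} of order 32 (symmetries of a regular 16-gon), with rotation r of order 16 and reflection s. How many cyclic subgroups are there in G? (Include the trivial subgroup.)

Each element a generates a cyclic subgroup ⟨a⟩; distinct elements may generate the same one (a cyclic group of order d has φ(d) generators).
Cyclic subgroups by order — order 1: 1; order 2: 17; order 4: 1; order 8: 1; order 16: 1.
Total: 21.

21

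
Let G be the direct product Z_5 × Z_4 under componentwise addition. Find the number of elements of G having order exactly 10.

4

An element (a,b) has order lcm(ord(a), ord(b)); count pairs with lcm equal to 10.
Enumerating gives 4 such elements.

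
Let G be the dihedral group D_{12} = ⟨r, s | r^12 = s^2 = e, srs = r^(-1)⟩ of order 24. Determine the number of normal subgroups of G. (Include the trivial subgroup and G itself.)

G has 34 subgroups. Checking conjugation-invariance by order — order 1: 1/1 normal; order 2: 1/13 normal; order 3: 1/1 normal; order 4: 1/7 normal; order 6: 1/5 normal; order 8: 0/3 normal; order 12: 3/3 normal; order 24: 1/1 normal.
Total normal subgroups: 9.

9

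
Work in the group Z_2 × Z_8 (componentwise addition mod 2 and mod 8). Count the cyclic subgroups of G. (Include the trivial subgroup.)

Group the elements of G by the cyclic subgroup they generate; each cyclic subgroup of order d accounts for φ(d) elements.
Cyclic subgroups by order — order 1: 1; order 2: 3; order 4: 2; order 8: 2.
Total: 8.

8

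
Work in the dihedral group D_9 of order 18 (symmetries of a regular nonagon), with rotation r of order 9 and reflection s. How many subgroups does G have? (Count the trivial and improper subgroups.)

|G| = 18, so by Lagrange every subgroup order divides 18. Divisors: 1, 2, 3, 6, 9, 18.
Subgroups by order — order 1: 1; order 2: 9; order 3: 1; order 6: 3; order 9: 1; order 18: 1.
Total: 1 + 9 + 1 + 3 + 1 + 1 = 16.

16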